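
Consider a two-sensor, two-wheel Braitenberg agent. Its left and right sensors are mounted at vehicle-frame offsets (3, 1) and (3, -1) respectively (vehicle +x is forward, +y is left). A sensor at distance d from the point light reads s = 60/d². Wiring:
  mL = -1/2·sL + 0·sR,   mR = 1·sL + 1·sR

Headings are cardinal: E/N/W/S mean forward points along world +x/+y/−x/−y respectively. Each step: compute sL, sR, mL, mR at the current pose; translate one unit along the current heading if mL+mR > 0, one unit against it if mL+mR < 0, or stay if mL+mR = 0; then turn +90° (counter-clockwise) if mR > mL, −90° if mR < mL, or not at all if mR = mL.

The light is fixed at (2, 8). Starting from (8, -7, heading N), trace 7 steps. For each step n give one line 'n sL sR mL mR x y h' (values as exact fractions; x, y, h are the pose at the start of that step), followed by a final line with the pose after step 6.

n=0: pose=(8,-7,N); sL=60/169, sR=60/193; mL=-30/169, mR=21720/32617; mL+mR=15930/32617 → advance +1; mR−mL=27510/32617 → turn +1·90°
n=1: pose=(8,-6,W); sL=10/39, sR=30/89; mL=-5/39, mR=2060/3471; mL+mR=1615/3471 → advance +1; mR−mL=835/1157 → turn +1·90°
n=2: pose=(7,-6,S); sL=12/65, sR=12/61; mL=-6/65, mR=1512/3965; mL+mR=1146/3965 → advance +1; mR−mL=1878/3965 → turn +1·90°
n=3: pose=(7,-7,E); sL=3/13, sR=3/16; mL=-3/26, mR=87/208; mL+mR=63/208 → advance +1; mR−mL=111/208 → turn +1·90°
n=4: pose=(8,-7,N); sL=60/169, sR=60/193; mL=-30/169, mR=21720/32617; mL+mR=15930/32617 → advance +1; mR−mL=27510/32617 → turn +1·90°
n=5: pose=(8,-6,W); sL=10/39, sR=30/89; mL=-5/39, mR=2060/3471; mL+mR=1615/3471 → advance +1; mR−mL=835/1157 → turn +1·90°
n=6: pose=(7,-6,S); sL=12/65, sR=12/61; mL=-6/65, mR=1512/3965; mL+mR=1146/3965 → advance +1; mR−mL=1878/3965 → turn +1·90°

0 60/169 60/193 -30/169 21720/32617 8 -7 N
1 10/39 30/89 -5/39 2060/3471 8 -6 W
2 12/65 12/61 -6/65 1512/3965 7 -6 S
3 3/13 3/16 -3/26 87/208 7 -7 E
4 60/169 60/193 -30/169 21720/32617 8 -7 N
5 10/39 30/89 -5/39 2060/3471 8 -6 W
6 12/65 12/61 -6/65 1512/3965 7 -6 S
final 7 -7 E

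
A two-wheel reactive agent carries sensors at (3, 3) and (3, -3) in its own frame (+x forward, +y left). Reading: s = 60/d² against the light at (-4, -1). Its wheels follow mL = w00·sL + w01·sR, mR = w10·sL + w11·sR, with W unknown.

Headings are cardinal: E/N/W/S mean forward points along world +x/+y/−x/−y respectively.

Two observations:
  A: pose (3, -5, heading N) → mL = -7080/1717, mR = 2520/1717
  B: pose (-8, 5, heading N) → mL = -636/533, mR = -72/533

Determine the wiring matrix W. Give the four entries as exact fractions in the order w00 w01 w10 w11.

obs A: pose=(3,-5,N) → sL=60/17, sR=60/101, mL=-7080/1717, mR=2520/1717
obs B: pose=(-8,5,N) → sL=6/13, sR=30/41, mL=-636/533, mR=-72/533
sensor matrix S = [[60/17, 60/101], [6/13, 30/41]]; det S = 2112480/915161
solve [mL_A; mL_B] = S·[w00; w01] and [mR_A; mR_B] = S·[w10; w11]:
  w00 = -1, w01 = -1, w10 = 1/2, w11 = -1/2

-1 -1 1/2 -1/2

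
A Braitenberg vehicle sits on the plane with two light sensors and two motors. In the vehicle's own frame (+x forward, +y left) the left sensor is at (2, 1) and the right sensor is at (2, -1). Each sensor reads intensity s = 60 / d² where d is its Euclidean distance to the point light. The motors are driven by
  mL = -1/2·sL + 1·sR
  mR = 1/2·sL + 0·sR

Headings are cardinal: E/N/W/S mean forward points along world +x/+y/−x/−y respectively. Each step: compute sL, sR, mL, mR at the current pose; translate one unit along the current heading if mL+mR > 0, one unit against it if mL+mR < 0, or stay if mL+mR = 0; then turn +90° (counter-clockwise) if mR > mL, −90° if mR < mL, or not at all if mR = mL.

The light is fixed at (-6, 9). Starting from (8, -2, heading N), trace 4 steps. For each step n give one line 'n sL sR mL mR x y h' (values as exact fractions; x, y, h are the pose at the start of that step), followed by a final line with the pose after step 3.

n=0: pose=(8,-2,N); sL=6/25, sR=10/51; mL=97/1275, mR=3/25; mL+mR=10/51 → advance +1; mR−mL=56/1275 → turn +1·90°
n=1: pose=(8,-1,W); sL=12/53, sR=4/15; mL=122/795, mR=6/53; mL+mR=4/15 → advance +1; mR−mL=-32/795 → turn -1·90°
n=2: pose=(7,-1,N); sL=15/52, sR=3/13; mL=9/104, mR=15/104; mL+mR=3/13 → advance +1; mR−mL=3/52 → turn +1·90°
n=3: pose=(7,0,W); sL=60/221, sR=12/37; mL=1542/8177, mR=30/221; mL+mR=12/37 → advance +1; mR−mL=-432/8177 → turn -1·90°

0 6/25 10/51 97/1275 3/25 8 -2 N
1 12/53 4/15 122/795 6/53 8 -1 W
2 15/52 3/13 9/104 15/104 7 -1 N
3 60/221 12/37 1542/8177 30/221 7 0 W
final 6 0 N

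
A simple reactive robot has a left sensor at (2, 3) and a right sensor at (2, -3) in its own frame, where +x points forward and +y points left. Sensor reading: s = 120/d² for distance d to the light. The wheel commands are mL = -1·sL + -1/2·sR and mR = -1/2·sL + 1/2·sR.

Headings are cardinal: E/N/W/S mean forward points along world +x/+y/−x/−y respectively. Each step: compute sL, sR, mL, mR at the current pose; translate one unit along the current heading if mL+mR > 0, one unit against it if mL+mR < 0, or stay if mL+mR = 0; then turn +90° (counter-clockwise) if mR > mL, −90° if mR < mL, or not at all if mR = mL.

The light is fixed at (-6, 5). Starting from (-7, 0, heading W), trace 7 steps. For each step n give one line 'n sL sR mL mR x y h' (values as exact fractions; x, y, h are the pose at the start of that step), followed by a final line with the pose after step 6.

0 120/73 120/13 -5940/949 3600/949 -7 0 W
1 60/29 60/29 -90/29 0 -6 0 S
2 24 120/53 -1332/53 -576/53 -6 1 E
3 6 15 -27/2 9/2 -7 1 N
4 120/73 120/13 -5940/949 3600/949 -7 0 W
5 60/29 60/29 -90/29 0 -6 0 S
6 24 120/53 -1332/53 -576/53 -6 1 E
final -7 1 N

n=0: pose=(-7,0,W); sL=120/73, sR=120/13; mL=-5940/949, mR=3600/949; mL+mR=-180/73 → advance -1; mR−mL=9540/949 → turn +1·90°
n=1: pose=(-6,0,S); sL=60/29, sR=60/29; mL=-90/29, mR=0; mL+mR=-90/29 → advance -1; mR−mL=90/29 → turn +1·90°
n=2: pose=(-6,1,E); sL=24, sR=120/53; mL=-1332/53, mR=-576/53; mL+mR=-36 → advance -1; mR−mL=756/53 → turn +1·90°
n=3: pose=(-7,1,N); sL=6, sR=15; mL=-27/2, mR=9/2; mL+mR=-9 → advance -1; mR−mL=18 → turn +1·90°
n=4: pose=(-7,0,W); sL=120/73, sR=120/13; mL=-5940/949, mR=3600/949; mL+mR=-180/73 → advance -1; mR−mL=9540/949 → turn +1·90°
n=5: pose=(-6,0,S); sL=60/29, sR=60/29; mL=-90/29, mR=0; mL+mR=-90/29 → advance -1; mR−mL=90/29 → turn +1·90°
n=6: pose=(-6,1,E); sL=24, sR=120/53; mL=-1332/53, mR=-576/53; mL+mR=-36 → advance -1; mR−mL=756/53 → turn +1·90°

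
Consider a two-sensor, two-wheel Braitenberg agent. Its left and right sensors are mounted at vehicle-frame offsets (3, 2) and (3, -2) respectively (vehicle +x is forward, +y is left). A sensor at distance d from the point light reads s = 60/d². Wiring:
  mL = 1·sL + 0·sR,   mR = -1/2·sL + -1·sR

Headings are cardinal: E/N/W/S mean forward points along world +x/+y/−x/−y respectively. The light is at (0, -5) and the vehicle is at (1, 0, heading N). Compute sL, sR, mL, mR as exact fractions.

left sensor world pos  = (-1, 3); dL² = 65
right sensor world pos = (3, 3); dR² = 73
sL = 60/65 = 12/13
sR = 60/73 = 60/73
mL = 1·sL + 0·sR = 12/13
mR = -1/2·sL + -1·sR = -1218/949

12/13 60/73 12/13 -1218/949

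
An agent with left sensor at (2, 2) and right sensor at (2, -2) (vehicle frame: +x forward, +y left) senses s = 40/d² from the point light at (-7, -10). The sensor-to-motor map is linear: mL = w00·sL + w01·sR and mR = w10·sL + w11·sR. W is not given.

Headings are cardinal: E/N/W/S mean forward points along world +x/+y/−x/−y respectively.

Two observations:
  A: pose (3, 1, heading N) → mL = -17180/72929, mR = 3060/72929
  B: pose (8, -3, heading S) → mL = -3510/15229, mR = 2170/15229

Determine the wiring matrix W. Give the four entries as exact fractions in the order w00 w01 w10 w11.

-1 -1/2 -1/2 1

obs A: pose=(3,1,N) → sL=40/233, sR=40/313, mL=-17180/72929, mR=3060/72929
obs B: pose=(8,-3,S) → sL=20/157, sR=20/97, mL=-3510/15229, mR=2170/15229
sensor matrix S = [[40/233, 40/313], [20/157, 20/97]]; det S = 21232000/1110635741
solve [mL_A; mL_B] = S·[w00; w01] and [mR_A; mR_B] = S·[w10; w11]:
  w00 = -1, w01 = -1/2, w10 = -1/2, w11 = 1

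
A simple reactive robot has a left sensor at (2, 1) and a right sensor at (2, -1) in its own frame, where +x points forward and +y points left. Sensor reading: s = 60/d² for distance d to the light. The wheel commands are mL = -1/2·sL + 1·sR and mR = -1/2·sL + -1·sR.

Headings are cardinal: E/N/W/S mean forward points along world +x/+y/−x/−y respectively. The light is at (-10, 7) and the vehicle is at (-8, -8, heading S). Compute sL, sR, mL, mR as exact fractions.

30/149 6/29 459/4321 -1329/4321

left sensor world pos  = (-7, -10); dL² = 298
right sensor world pos = (-9, -10); dR² = 290
sL = 60/298 = 30/149
sR = 60/290 = 6/29
mL = -1/2·sL + 1·sR = 459/4321
mR = -1/2·sL + -1·sR = -1329/4321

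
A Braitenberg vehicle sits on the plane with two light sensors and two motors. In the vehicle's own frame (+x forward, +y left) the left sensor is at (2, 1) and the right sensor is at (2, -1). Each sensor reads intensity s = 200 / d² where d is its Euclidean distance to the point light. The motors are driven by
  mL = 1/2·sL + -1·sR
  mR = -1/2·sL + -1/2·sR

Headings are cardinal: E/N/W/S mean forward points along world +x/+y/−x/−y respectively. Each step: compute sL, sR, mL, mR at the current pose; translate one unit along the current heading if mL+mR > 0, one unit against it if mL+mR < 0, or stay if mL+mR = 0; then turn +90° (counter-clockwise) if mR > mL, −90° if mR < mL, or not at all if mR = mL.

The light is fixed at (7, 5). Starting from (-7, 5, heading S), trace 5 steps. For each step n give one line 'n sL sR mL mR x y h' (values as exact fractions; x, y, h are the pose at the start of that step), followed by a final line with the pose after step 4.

0 200/173 200/229 -11700/39617 -40200/39617 -7 5 S
1 25/32 10/13 -315/832 -645/832 -7 6 W
2 40/41 200/153 -5140/6273 -7160/6273 -6 6 N
3 100/61 100/61 -50/61 -100/61 -6 5 E
4 200/173 200/229 -11700/39617 -40200/39617 -7 5 S
final -7 6 W

n=0: pose=(-7,5,S); sL=200/173, sR=200/229; mL=-11700/39617, mR=-40200/39617; mL+mR=-300/229 → advance -1; mR−mL=-28500/39617 → turn -1·90°
n=1: pose=(-7,6,W); sL=25/32, sR=10/13; mL=-315/832, mR=-645/832; mL+mR=-15/13 → advance -1; mR−mL=-165/416 → turn -1·90°
n=2: pose=(-6,6,N); sL=40/41, sR=200/153; mL=-5140/6273, mR=-7160/6273; mL+mR=-100/51 → advance -1; mR−mL=-2020/6273 → turn -1·90°
n=3: pose=(-6,5,E); sL=100/61, sR=100/61; mL=-50/61, mR=-100/61; mL+mR=-150/61 → advance -1; mR−mL=-50/61 → turn -1·90°
n=4: pose=(-7,5,S); sL=200/173, sR=200/229; mL=-11700/39617, mR=-40200/39617; mL+mR=-300/229 → advance -1; mR−mL=-28500/39617 → turn -1·90°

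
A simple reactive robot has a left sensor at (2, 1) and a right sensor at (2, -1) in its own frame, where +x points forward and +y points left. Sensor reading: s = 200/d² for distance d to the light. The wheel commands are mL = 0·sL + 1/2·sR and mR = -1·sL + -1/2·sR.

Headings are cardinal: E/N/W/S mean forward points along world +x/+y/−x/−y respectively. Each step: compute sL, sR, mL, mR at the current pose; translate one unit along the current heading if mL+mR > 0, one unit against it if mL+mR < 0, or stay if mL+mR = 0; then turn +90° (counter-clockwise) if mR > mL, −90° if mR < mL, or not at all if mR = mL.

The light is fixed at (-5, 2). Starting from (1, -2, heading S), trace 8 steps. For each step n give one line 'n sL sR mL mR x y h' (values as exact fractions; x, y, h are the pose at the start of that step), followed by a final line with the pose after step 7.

0 40/17 200/61 100/61 -4140/1037 1 -2 S
1 25/4 10 5 -45/4 1 -1 W
2 200/37 40/13 20/13 -3340/481 2 -1 N
3 20/9 100/53 50/53 -1510/477 2 -2 E
4 40/17 200/61 100/61 -4140/1037 1 -2 S
5 25/4 10 5 -45/4 1 -1 W
6 200/37 40/13 20/13 -3340/481 2 -1 N
7 20/9 100/53 50/53 -1510/477 2 -2 E
final 1 -2 S

n=0: pose=(1,-2,S); sL=40/17, sR=200/61; mL=100/61, mR=-4140/1037; mL+mR=-40/17 → advance -1; mR−mL=-5840/1037 → turn -1·90°
n=1: pose=(1,-1,W); sL=25/4, sR=10; mL=5, mR=-45/4; mL+mR=-25/4 → advance -1; mR−mL=-65/4 → turn -1·90°
n=2: pose=(2,-1,N); sL=200/37, sR=40/13; mL=20/13, mR=-3340/481; mL+mR=-200/37 → advance -1; mR−mL=-4080/481 → turn -1·90°
n=3: pose=(2,-2,E); sL=20/9, sR=100/53; mL=50/53, mR=-1510/477; mL+mR=-20/9 → advance -1; mR−mL=-1960/477 → turn -1·90°
n=4: pose=(1,-2,S); sL=40/17, sR=200/61; mL=100/61, mR=-4140/1037; mL+mR=-40/17 → advance -1; mR−mL=-5840/1037 → turn -1·90°
n=5: pose=(1,-1,W); sL=25/4, sR=10; mL=5, mR=-45/4; mL+mR=-25/4 → advance -1; mR−mL=-65/4 → turn -1·90°
n=6: pose=(2,-1,N); sL=200/37, sR=40/13; mL=20/13, mR=-3340/481; mL+mR=-200/37 → advance -1; mR−mL=-4080/481 → turn -1·90°
n=7: pose=(2,-2,E); sL=20/9, sR=100/53; mL=50/53, mR=-1510/477; mL+mR=-20/9 → advance -1; mR−mL=-1960/477 → turn -1·90°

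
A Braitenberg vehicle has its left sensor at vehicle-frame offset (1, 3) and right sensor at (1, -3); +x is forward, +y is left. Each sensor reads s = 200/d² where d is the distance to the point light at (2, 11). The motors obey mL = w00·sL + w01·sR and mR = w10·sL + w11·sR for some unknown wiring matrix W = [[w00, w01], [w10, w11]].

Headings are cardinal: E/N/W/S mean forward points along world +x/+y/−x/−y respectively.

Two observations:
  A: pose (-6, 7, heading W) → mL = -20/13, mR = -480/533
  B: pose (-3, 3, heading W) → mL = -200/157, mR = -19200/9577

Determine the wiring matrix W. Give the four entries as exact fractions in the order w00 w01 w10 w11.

-1 0 1 -1

obs A: pose=(-6,7,W) → sL=20/13, sR=100/41, mL=-20/13, mR=-480/533
obs B: pose=(-3,3,W) → sL=200/157, sR=200/61, mL=-200/157, mR=-19200/9577
sensor matrix S = [[20/13, 100/41], [200/157, 200/61]]; det S = 9888000/5104541
solve [mL_A; mL_B] = S·[w00; w01] and [mR_A; mR_B] = S·[w10; w11]:
  w00 = -1, w01 = 0, w10 = 1, w11 = -1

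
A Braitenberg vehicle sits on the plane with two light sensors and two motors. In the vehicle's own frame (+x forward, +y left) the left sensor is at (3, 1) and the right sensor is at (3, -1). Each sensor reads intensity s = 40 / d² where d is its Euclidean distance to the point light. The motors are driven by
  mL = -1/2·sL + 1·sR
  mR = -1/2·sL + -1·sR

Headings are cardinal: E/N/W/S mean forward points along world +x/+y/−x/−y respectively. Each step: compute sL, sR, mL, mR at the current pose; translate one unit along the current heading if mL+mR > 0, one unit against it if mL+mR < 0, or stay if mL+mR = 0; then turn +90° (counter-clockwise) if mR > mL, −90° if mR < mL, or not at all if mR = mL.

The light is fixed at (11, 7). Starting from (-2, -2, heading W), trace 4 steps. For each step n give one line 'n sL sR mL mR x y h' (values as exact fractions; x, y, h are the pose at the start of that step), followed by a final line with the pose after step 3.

n=0: pose=(-2,-2,W); sL=10/89, sR=1/8; mL=49/712, mR=-129/712; mL+mR=-10/89 → advance -1; mR−mL=-1/4 → turn -1·90°
n=1: pose=(-1,-2,N); sL=8/41, sR=40/157; mL=1012/6437, mR=-2268/6437; mL+mR=-8/41 → advance -1; mR−mL=-80/157 → turn -1·90°
n=2: pose=(-1,-3,E); sL=20/81, sR=20/101; mL=610/8181, mR=-2630/8181; mL+mR=-20/81 → advance -1; mR−mL=-40/101 → turn -1·90°
n=3: pose=(-2,-3,S); sL=40/313, sR=8/73; mL=1044/22849, mR=-3964/22849; mL+mR=-40/313 → advance -1; mR−mL=-16/73 → turn -1·90°

0 10/89 1/8 49/712 -129/712 -2 -2 W
1 8/41 40/157 1012/6437 -2268/6437 -1 -2 N
2 20/81 20/101 610/8181 -2630/8181 -1 -3 E
3 40/313 8/73 1044/22849 -3964/22849 -2 -3 S
final -2 -2 W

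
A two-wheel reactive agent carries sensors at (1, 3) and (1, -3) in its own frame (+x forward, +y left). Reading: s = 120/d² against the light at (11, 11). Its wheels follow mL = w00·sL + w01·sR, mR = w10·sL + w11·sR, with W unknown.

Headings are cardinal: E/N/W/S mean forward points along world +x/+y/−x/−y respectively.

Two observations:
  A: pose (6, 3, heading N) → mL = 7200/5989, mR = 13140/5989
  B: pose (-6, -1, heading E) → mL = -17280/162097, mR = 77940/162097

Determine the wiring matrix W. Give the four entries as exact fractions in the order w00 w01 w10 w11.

obs A: pose=(6,3,N) → sL=120/113, sR=120/53, mL=7200/5989, mR=13140/5989
obs B: pose=(-6,-1,E) → sL=120/337, sR=120/481, mL=-17280/162097, mR=77940/162097
sensor matrix S = [[120/113, 120/53], [120/337, 120/481]]; det S = -525484800/970798933
solve [mL_A; mL_B] = S·[w00; w01] and [mR_A; mR_B] = S·[w10; w11]:
  w00 = -1, w01 = 1, w10 = 1, w11 = 1/2

-1 1 1 1/2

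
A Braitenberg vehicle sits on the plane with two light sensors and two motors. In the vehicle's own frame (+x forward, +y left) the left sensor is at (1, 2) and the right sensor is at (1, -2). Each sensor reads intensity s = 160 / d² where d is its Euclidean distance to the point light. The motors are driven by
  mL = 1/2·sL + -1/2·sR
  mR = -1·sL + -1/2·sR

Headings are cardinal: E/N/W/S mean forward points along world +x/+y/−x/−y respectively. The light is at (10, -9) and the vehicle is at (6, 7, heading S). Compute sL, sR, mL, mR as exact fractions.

160/229 160/261 2560/59769 -60080/59769

left sensor world pos  = (8, 6); dL² = 229
right sensor world pos = (4, 6); dR² = 261
sL = 160/229 = 160/229
sR = 160/261 = 160/261
mL = 1/2·sL + -1/2·sR = 2560/59769
mR = -1·sL + -1/2·sR = -60080/59769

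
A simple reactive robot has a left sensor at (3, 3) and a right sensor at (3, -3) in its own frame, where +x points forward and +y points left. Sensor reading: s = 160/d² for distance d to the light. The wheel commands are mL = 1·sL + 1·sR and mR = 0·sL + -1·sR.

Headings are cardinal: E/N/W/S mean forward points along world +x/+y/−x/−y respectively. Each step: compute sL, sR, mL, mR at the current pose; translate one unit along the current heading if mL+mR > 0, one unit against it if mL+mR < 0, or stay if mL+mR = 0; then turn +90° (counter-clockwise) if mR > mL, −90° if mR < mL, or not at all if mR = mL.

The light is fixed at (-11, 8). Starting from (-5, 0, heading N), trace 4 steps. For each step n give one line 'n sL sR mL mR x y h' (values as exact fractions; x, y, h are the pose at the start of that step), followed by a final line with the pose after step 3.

n=0: pose=(-5,0,N); sL=80/17, sR=80/53; mL=5600/901, mR=-80/53; mL+mR=80/17 → advance +1; mR−mL=-6960/901 → turn -1·90°
n=1: pose=(-5,1,E); sL=160/97, sR=160/181; mL=44480/17557, mR=-160/181; mL+mR=160/97 → advance +1; mR−mL=-60000/17557 → turn -1·90°
n=2: pose=(-4,1,S); sL=4/5, sR=40/29; mL=316/145, mR=-40/29; mL+mR=4/5 → advance +1; mR−mL=-516/145 → turn -1·90°
n=3: pose=(-4,0,W); sL=160/137, sR=160/41; mL=28480/5617, mR=-160/41; mL+mR=160/137 → advance +1; mR−mL=-50400/5617 → turn -1·90°

0 80/17 80/53 5600/901 -80/53 -5 0 N
1 160/97 160/181 44480/17557 -160/181 -5 1 E
2 4/5 40/29 316/145 -40/29 -4 1 S
3 160/137 160/41 28480/5617 -160/41 -4 0 W
final -5 0 N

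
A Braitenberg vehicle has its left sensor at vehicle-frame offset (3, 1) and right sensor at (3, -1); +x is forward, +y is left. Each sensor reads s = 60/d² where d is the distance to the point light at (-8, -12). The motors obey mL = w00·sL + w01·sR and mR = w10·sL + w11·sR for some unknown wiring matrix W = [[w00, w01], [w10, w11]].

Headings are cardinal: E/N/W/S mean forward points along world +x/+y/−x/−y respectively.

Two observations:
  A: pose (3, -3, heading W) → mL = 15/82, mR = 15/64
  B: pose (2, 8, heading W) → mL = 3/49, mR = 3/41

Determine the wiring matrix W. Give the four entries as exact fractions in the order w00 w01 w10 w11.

obs A: pose=(3,-3,W) → sL=15/32, sR=15/41, mL=15/82, mR=15/64
obs B: pose=(2,8,W) → sL=6/41, sR=6/49, mL=3/49, mR=3/41
sensor matrix S = [[15/32, 15/41], [6/41, 6/49]]; det S = 5085/1317904
solve [mL_A; mL_B] = S·[w00; w01] and [mR_A; mR_B] = S·[w10; w11]:
  w00 = 0, w01 = 1/2, w10 = 1/2, w11 = 0

0 1/2 1/2 0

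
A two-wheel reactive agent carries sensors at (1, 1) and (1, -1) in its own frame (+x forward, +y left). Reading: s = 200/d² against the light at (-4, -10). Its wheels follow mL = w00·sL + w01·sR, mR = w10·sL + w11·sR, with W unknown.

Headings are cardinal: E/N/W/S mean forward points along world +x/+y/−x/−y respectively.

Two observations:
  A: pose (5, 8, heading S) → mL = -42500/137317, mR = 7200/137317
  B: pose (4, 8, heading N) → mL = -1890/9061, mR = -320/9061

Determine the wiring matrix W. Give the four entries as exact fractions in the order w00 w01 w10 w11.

1/2 -1 -1 1

obs A: pose=(5,8,S) → sL=200/389, sR=200/353, mL=-42500/137317, mR=7200/137317
obs B: pose=(4,8,N) → sL=20/41, sR=100/221, mL=-1890/9061, mR=-320/9061
sensor matrix S = [[200/389, 200/353], [20/41, 100/221]]; det S = -54416000/1244229337
solve [mL_A; mL_B] = S·[w00; w01] and [mR_A; mR_B] = S·[w10; w11]:
  w00 = 1/2, w01 = -1, w10 = -1, w11 = 1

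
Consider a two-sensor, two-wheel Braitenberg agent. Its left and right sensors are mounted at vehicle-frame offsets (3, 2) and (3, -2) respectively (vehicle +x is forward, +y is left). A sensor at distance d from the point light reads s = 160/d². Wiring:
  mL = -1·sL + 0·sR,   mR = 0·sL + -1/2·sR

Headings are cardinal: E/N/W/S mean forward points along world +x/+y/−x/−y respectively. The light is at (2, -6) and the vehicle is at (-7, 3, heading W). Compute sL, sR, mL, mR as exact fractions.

160/193 32/53 -160/193 -16/53

left sensor world pos  = (-10, 1); dL² = 193
right sensor world pos = (-10, 5); dR² = 265
sL = 160/193 = 160/193
sR = 160/265 = 32/53
mL = -1·sL + 0·sR = -160/193
mR = 0·sL + -1/2·sR = -16/53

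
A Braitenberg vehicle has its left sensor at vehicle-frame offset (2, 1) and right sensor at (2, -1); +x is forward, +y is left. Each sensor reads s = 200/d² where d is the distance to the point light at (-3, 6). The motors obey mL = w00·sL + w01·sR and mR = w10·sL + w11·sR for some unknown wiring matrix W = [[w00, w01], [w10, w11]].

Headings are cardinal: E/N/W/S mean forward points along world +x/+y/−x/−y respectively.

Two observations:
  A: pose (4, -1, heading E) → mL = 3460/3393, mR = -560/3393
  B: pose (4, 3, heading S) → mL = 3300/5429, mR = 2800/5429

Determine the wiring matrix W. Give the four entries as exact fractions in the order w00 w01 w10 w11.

1 -1/2 -1/2 1/2

obs A: pose=(4,-1,E) → sL=200/117, sR=40/29, mL=3460/3393, mR=-560/3393
obs B: pose=(4,3,S) → sL=200/89, sR=200/61, mL=3300/5429, mR=2800/5429
sensor matrix S = [[200/117, 40/29], [200/89, 200/61]]; det S = 46144000/18420597
solve [mL_A; mL_B] = S·[w00; w01] and [mR_A; mR_B] = S·[w10; w11]:
  w00 = 1, w01 = -1/2, w10 = -1/2, w11 = 1/2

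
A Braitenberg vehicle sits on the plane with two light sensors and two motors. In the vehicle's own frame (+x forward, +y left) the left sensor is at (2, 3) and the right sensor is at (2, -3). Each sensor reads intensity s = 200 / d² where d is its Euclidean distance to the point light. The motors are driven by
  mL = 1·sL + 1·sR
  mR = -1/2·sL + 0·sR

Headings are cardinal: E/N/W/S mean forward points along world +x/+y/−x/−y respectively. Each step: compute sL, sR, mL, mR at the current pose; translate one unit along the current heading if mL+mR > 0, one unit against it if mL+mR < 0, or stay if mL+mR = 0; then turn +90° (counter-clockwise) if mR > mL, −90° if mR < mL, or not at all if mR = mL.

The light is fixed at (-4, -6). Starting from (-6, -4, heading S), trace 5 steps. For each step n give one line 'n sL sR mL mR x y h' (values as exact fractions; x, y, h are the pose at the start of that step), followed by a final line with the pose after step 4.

n=0: pose=(-6,-4,S); sL=200, sR=8; mL=208, mR=-100; mL+mR=108 → advance +1; mR−mL=-308 → turn -1·90°
n=1: pose=(-6,-5,W); sL=10, sR=25/4; mL=65/4, mR=-5; mL+mR=45/4 → advance +1; mR−mL=-85/4 → turn -1·90°
n=2: pose=(-7,-5,N); sL=40/9, sR=200/9; mL=80/3, mR=-20/9; mL+mR=220/9 → advance +1; mR−mL=-260/9 → turn -1·90°
n=3: pose=(-7,-4,E); sL=100/13, sR=100; mL=1400/13, mR=-50/13; mL+mR=1350/13 → advance +1; mR−mL=-1450/13 → turn -1·90°
n=4: pose=(-6,-4,S); sL=200, sR=8; mL=208, mR=-100; mL+mR=108 → advance +1; mR−mL=-308 → turn -1·90°

0 200 8 208 -100 -6 -4 S
1 10 25/4 65/4 -5 -6 -5 W
2 40/9 200/9 80/3 -20/9 -7 -5 N
3 100/13 100 1400/13 -50/13 -7 -4 E
4 200 8 208 -100 -6 -4 S
final -6 -5 W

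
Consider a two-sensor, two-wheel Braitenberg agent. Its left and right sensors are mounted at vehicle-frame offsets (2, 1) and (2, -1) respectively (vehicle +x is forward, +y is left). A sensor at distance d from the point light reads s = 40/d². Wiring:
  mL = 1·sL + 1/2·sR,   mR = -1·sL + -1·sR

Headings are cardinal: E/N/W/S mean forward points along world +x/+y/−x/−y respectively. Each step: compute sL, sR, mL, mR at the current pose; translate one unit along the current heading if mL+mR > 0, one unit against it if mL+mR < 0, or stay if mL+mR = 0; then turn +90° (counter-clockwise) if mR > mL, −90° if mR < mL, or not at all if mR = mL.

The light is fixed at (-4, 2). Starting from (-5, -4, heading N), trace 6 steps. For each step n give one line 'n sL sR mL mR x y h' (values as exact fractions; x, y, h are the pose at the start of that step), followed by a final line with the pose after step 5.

0 2 5/2 13/4 -9/2 -5 -4 N
1 40/37 8/13 668/481 -816/481 -5 -5 E
2 20/41 4/9 262/369 -344/369 -6 -5 S
3 8/13 40/41 588/533 -848/533 -6 -4 W
4 2 5/2 13/4 -9/2 -5 -4 N
5 40/37 8/13 668/481 -816/481 -5 -5 E
final -6 -5 S

n=0: pose=(-5,-4,N); sL=2, sR=5/2; mL=13/4, mR=-9/2; mL+mR=-5/4 → advance -1; mR−mL=-31/4 → turn -1·90°
n=1: pose=(-5,-5,E); sL=40/37, sR=8/13; mL=668/481, mR=-816/481; mL+mR=-4/13 → advance -1; mR−mL=-1484/481 → turn -1·90°
n=2: pose=(-6,-5,S); sL=20/41, sR=4/9; mL=262/369, mR=-344/369; mL+mR=-2/9 → advance -1; mR−mL=-202/123 → turn -1·90°
n=3: pose=(-6,-4,W); sL=8/13, sR=40/41; mL=588/533, mR=-848/533; mL+mR=-20/41 → advance -1; mR−mL=-1436/533 → turn -1·90°
n=4: pose=(-5,-4,N); sL=2, sR=5/2; mL=13/4, mR=-9/2; mL+mR=-5/4 → advance -1; mR−mL=-31/4 → turn -1·90°
n=5: pose=(-5,-5,E); sL=40/37, sR=8/13; mL=668/481, mR=-816/481; mL+mR=-4/13 → advance -1; mR−mL=-1484/481 → turn -1·90°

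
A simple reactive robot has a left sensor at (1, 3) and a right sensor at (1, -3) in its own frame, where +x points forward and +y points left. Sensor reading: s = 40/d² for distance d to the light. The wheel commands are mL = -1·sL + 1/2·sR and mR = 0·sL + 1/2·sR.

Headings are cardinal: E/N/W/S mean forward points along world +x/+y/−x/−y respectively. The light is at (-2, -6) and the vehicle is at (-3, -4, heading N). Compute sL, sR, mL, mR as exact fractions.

8/5 40/13 -4/65 20/13

left sensor world pos  = (-6, -3); dL² = 25
right sensor world pos = (0, -3); dR² = 13
sL = 40/25 = 8/5
sR = 40/13 = 40/13
mL = -1·sL + 1/2·sR = -4/65
mR = 0·sL + 1/2·sR = 20/13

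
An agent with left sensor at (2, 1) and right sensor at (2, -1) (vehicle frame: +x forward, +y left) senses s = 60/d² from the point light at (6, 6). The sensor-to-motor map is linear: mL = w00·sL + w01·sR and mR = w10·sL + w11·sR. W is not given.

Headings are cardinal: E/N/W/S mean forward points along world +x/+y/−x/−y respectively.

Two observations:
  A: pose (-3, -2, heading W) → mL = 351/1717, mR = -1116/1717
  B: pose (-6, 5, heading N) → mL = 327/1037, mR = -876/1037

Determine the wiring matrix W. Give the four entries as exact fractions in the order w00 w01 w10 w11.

obs A: pose=(-3,-2,W) → sL=30/101, sR=6/17, mL=351/1717, mR=-1116/1717
obs B: pose=(-6,5,N) → sL=6/17, sR=30/61, mL=327/1037, mR=-876/1037
sensor matrix S = [[30/101, 6/17], [6/17, 30/61]]; det S = 38304/1780529
solve [mL_A; mL_B] = S·[w00; w01] and [mR_A; mR_B] = S·[w10; w11]:
  w00 = -1/2, w01 = 1, w10 = -1, w11 = -1

-1/2 1 -1 -1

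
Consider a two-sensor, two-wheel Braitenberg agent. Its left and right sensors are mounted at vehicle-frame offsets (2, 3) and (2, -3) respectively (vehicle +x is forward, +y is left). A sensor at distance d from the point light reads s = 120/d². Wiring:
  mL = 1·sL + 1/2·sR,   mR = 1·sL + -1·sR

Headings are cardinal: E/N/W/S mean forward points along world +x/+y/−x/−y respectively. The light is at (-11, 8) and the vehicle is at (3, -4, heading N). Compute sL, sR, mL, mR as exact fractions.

120/221 120/389 59940/85969 20160/85969

left sensor world pos  = (0, -2); dL² = 221
right sensor world pos = (6, -2); dR² = 389
sL = 120/221 = 120/221
sR = 120/389 = 120/389
mL = 1·sL + 1/2·sR = 59940/85969
mR = 1·sL + -1·sR = 20160/85969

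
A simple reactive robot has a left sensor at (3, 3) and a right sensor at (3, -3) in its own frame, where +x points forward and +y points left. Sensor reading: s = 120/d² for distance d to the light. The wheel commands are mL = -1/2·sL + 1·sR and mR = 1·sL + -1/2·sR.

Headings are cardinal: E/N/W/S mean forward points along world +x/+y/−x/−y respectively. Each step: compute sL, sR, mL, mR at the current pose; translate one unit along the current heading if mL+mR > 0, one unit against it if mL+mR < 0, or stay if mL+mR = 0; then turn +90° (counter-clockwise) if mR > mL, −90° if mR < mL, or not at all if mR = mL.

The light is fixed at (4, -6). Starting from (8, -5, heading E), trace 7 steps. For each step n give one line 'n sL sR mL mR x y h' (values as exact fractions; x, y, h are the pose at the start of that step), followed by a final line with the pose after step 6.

0 24/13 120/53 924/689 492/689 8 -5 E
1 30/17 15 240/17 -195/34 9 -5 S
2 120/13 120/13 60/13 60/13 9 -6 W
3 12 12 6 6 8 -6 W
4 40/3 40/3 20/3 20/3 7 -6 W
5 12 12 6 6 6 -6 W
6 120/13 120/13 60/13 60/13 5 -6 W
final 4 -6 W

n=0: pose=(8,-5,E); sL=24/13, sR=120/53; mL=924/689, mR=492/689; mL+mR=1416/689 → advance +1; mR−mL=-432/689 → turn -1·90°
n=1: pose=(9,-5,S); sL=30/17, sR=15; mL=240/17, mR=-195/34; mL+mR=285/34 → advance +1; mR−mL=-675/34 → turn -1·90°
n=2: pose=(9,-6,W); sL=120/13, sR=120/13; mL=60/13, mR=60/13; mL+mR=120/13 → advance +1; mR−mL=0 → turn +0·90°
n=3: pose=(8,-6,W); sL=12, sR=12; mL=6, mR=6; mL+mR=12 → advance +1; mR−mL=0 → turn +0·90°
n=4: pose=(7,-6,W); sL=40/3, sR=40/3; mL=20/3, mR=20/3; mL+mR=40/3 → advance +1; mR−mL=0 → turn +0·90°
n=5: pose=(6,-6,W); sL=12, sR=12; mL=6, mR=6; mL+mR=12 → advance +1; mR−mL=0 → turn +0·90°
n=6: pose=(5,-6,W); sL=120/13, sR=120/13; mL=60/13, mR=60/13; mL+mR=120/13 → advance +1; mR−mL=0 → turn +0·90°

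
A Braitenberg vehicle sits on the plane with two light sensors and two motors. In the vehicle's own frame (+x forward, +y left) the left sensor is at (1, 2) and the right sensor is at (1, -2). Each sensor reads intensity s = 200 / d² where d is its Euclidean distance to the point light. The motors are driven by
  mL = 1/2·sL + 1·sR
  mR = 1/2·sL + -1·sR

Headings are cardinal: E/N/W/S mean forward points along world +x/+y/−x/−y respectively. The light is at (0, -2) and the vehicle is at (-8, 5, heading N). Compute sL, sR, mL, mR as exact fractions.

left sensor world pos  = (-10, 6); dL² = 164
right sensor world pos = (-6, 6); dR² = 100
sL = 200/164 = 50/41
sR = 200/100 = 2
mL = 1/2·sL + 1·sR = 107/41
mR = 1/2·sL + -1·sR = -57/41

50/41 2 107/41 -57/41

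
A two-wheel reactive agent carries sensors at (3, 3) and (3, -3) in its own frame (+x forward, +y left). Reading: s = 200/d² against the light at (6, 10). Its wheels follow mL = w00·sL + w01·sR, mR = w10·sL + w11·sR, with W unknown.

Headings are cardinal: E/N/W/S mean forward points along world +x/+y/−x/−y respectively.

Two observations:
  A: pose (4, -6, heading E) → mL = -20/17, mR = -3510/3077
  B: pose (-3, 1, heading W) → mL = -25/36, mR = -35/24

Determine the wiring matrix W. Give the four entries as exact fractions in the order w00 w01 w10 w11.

-1 0 -1/2 -1

obs A: pose=(4,-6,E) → sL=20/17, sR=100/181, mL=-20/17, mR=-3510/3077
obs B: pose=(-3,1,W) → sL=25/36, sR=10/9, mL=-25/36, mR=-35/24
sensor matrix S = [[20/17, 100/181], [25/36, 10/9]]; det S = 8525/9231
solve [mL_A; mL_B] = S·[w00; w01] and [mR_A; mR_B] = S·[w10; w11]:
  w00 = -1, w01 = 0, w10 = -1/2, w11 = -1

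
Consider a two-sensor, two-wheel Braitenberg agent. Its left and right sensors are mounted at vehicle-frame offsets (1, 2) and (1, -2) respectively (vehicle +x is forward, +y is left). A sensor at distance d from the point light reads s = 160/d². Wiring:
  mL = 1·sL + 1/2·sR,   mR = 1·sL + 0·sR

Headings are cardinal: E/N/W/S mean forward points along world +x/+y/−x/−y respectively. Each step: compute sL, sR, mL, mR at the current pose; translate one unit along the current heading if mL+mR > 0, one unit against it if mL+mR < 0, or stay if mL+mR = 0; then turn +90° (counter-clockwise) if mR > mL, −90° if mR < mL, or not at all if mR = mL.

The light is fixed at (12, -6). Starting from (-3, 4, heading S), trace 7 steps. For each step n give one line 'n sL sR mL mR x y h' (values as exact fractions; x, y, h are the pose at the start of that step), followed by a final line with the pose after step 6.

0 16/25 16/37 792/925 16/25 -3 4 S
1 32/61 160/377 16944/22997 32/61 -3 3 W
2 20/53 20/37 1270/1961 20/53 -4 3 N
3 160/369 160/289 75760/106641 160/369 -4 4 E
4 16/25 16/37 792/925 16/25 -3 4 S
5 32/61 160/377 16944/22997 32/61 -3 3 W
6 20/53 20/37 1270/1961 20/53 -4 3 N
final -4 4 E

n=0: pose=(-3,4,S); sL=16/25, sR=16/37; mL=792/925, mR=16/25; mL+mR=1384/925 → advance +1; mR−mL=-8/37 → turn -1·90°
n=1: pose=(-3,3,W); sL=32/61, sR=160/377; mL=16944/22997, mR=32/61; mL+mR=29008/22997 → advance +1; mR−mL=-80/377 → turn -1·90°
n=2: pose=(-4,3,N); sL=20/53, sR=20/37; mL=1270/1961, mR=20/53; mL+mR=2010/1961 → advance +1; mR−mL=-10/37 → turn -1·90°
n=3: pose=(-4,4,E); sL=160/369, sR=160/289; mL=75760/106641, mR=160/369; mL+mR=122000/106641 → advance +1; mR−mL=-80/289 → turn -1·90°
n=4: pose=(-3,4,S); sL=16/25, sR=16/37; mL=792/925, mR=16/25; mL+mR=1384/925 → advance +1; mR−mL=-8/37 → turn -1·90°
n=5: pose=(-3,3,W); sL=32/61, sR=160/377; mL=16944/22997, mR=32/61; mL+mR=29008/22997 → advance +1; mR−mL=-80/377 → turn -1·90°
n=6: pose=(-4,3,N); sL=20/53, sR=20/37; mL=1270/1961, mR=20/53; mL+mR=2010/1961 → advance +1; mR−mL=-10/37 → turn -1·90°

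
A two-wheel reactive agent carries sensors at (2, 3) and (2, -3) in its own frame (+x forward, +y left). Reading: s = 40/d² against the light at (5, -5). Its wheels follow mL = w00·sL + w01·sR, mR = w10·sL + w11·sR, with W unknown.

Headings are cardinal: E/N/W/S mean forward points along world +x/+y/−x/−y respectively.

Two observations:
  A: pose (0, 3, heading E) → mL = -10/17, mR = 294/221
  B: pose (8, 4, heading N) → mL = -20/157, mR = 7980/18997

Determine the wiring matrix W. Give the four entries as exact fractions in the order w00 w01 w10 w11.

0 -1/2 1/2 1

obs A: pose=(0,3,E) → sL=4/13, sR=20/17, mL=-10/17, mR=294/221
obs B: pose=(8,4,N) → sL=40/121, sR=40/157, mL=-20/157, mR=7980/18997
sensor matrix S = [[4/13, 20/17], [40/121, 40/157]]; det S = -1303680/4198337
solve [mL_A; mL_B] = S·[w00; w01] and [mR_A; mR_B] = S·[w10; w11]:
  w00 = 0, w01 = -1/2, w10 = 1/2, w11 = 1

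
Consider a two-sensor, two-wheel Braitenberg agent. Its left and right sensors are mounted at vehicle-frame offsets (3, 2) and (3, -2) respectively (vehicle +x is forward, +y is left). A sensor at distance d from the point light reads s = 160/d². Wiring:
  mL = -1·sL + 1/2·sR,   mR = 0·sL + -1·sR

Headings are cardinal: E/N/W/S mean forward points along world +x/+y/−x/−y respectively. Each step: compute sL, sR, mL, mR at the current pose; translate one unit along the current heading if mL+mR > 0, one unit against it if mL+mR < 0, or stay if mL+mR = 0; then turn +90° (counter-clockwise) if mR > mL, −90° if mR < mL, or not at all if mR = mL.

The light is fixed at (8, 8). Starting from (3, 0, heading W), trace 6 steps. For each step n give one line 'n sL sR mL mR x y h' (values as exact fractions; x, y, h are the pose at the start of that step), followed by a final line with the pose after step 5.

n=0: pose=(3,0,W); sL=40/41, sR=8/5; mL=-36/205, mR=-8/5; mL+mR=-364/205 → advance -1; mR−mL=-292/205 → turn -1·90°
n=1: pose=(4,0,N); sL=160/61, sR=160/29; mL=240/1769, mR=-160/29; mL+mR=-9520/1769 → advance -1; mR−mL=-10000/1769 → turn -1·90°
n=2: pose=(4,-1,E); sL=16/5, sR=80/61; mL=-776/305, mR=-80/61; mL+mR=-1176/305 → advance -1; mR−mL=376/305 → turn +1·90°
n=3: pose=(3,-1,N); sL=32/17, sR=32/9; mL=-16/153, mR=-32/9; mL+mR=-560/153 → advance -1; mR−mL=-176/51 → turn -1·90°
n=4: pose=(3,-2,E); sL=40/17, sR=40/37; mL=-1140/629, mR=-40/37; mL+mR=-1820/629 → advance -1; mR−mL=460/629 → turn +1·90°
n=5: pose=(2,-2,N); sL=160/113, sR=32/13; mL=-272/1469, mR=-32/13; mL+mR=-3888/1469 → advance -1; mR−mL=-3344/1469 → turn -1·90°

0 40/41 8/5 -36/205 -8/5 3 0 W
1 160/61 160/29 240/1769 -160/29 4 0 N
2 16/5 80/61 -776/305 -80/61 4 -1 E
3 32/17 32/9 -16/153 -32/9 3 -1 N
4 40/17 40/37 -1140/629 -40/37 3 -2 E
5 160/113 32/13 -272/1469 -32/13 2 -2 N
final 2 -3 E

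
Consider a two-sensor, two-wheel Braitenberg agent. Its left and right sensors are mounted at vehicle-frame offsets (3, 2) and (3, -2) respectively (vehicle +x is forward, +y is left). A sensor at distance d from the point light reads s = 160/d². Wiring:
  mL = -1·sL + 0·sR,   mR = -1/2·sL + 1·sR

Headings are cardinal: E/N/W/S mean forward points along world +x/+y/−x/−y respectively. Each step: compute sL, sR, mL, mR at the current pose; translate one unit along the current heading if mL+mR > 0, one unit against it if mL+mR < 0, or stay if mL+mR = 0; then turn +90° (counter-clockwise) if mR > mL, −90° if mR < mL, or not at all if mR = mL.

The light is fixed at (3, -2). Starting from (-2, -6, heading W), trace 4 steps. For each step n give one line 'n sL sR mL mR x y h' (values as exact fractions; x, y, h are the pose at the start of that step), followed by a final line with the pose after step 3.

0 8/5 40/17 -8/5 132/85 -2 -6 W
1 160/53 32/17 -160/53 336/901 -1 -6 S
2 80 80/13 -80 -440/13 -1 -5 E
3 160/49 160/9 -160/49 7120/441 -2 -5 N
final -2 -4 W

n=0: pose=(-2,-6,W); sL=8/5, sR=40/17; mL=-8/5, mR=132/85; mL+mR=-4/85 → advance -1; mR−mL=268/85 → turn +1·90°
n=1: pose=(-1,-6,S); sL=160/53, sR=32/17; mL=-160/53, mR=336/901; mL+mR=-2384/901 → advance -1; mR−mL=3056/901 → turn +1·90°
n=2: pose=(-1,-5,E); sL=80, sR=80/13; mL=-80, mR=-440/13; mL+mR=-1480/13 → advance -1; mR−mL=600/13 → turn +1·90°
n=3: pose=(-2,-5,N); sL=160/49, sR=160/9; mL=-160/49, mR=7120/441; mL+mR=5680/441 → advance +1; mR−mL=8560/441 → turn +1·90°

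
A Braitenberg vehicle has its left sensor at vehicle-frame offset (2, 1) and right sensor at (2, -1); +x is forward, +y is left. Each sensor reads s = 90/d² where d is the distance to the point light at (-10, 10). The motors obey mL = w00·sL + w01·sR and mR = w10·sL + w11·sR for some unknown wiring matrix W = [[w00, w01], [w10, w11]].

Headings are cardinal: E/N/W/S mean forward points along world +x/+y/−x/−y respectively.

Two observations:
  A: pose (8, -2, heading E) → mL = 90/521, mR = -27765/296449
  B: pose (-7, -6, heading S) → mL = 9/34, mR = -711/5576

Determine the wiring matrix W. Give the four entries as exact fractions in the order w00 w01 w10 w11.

obs A: pose=(8,-2,E) → sL=90/521, sR=90/569, mL=90/521, mR=-27765/296449
obs B: pose=(-7,-6,S) → sL=9/34, sR=45/164, mL=9/34, mR=-711/5576
sensor matrix S = [[90/521, 90/569], [9/34, 45/164]]; det S = 2285415/413249906
solve [mL_A; mL_B] = S·[w00; w01] and [mR_A; mR_B] = S·[w10; w11]:
  w00 = 1, w01 = 0, w10 = -1, w11 = 1/2

1 0 -1 1/2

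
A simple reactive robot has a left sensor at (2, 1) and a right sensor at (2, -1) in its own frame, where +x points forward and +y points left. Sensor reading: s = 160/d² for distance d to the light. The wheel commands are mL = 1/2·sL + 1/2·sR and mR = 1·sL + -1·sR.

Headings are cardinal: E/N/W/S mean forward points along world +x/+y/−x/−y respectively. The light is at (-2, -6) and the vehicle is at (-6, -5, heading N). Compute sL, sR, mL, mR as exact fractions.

left sensor world pos  = (-7, -3); dL² = 34
right sensor world pos = (-5, -3); dR² = 18
sL = 160/34 = 80/17
sR = 160/18 = 80/9
mL = 1/2·sL + 1/2·sR = 1040/153
mR = 1·sL + -1·sR = -640/153

80/17 80/9 1040/153 -640/153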